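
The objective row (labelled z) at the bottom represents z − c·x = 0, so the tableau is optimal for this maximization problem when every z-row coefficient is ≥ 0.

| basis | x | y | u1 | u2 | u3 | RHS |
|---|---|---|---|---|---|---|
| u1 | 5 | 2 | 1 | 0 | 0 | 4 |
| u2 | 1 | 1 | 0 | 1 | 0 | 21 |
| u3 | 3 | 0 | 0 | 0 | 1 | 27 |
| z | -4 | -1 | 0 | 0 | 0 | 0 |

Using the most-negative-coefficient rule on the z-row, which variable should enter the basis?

Negative z-row entries: x: -4, y: -1.
The most negative is -4 in column x, so x enters.

x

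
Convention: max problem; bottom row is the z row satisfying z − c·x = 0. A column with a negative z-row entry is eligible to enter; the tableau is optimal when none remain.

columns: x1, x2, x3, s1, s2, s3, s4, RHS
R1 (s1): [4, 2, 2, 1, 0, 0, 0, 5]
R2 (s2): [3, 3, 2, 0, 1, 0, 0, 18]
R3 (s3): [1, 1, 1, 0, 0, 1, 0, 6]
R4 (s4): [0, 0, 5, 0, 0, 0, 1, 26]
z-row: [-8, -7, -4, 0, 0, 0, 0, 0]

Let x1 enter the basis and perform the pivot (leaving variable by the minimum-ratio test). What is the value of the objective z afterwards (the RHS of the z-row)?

Ratio test on column x1 — row 1: 5/4 = 5/4; row 2: 18/3 = 6; row 3: 6/1 = 6; row 4: entry 0 ≤ 0. Minimum is 5/4 at row 1 (s1 leaves); pivot element 4.
Pivot on row 1; the z-row RHS becomes 0 − (-8)·(5/4) = 10.

10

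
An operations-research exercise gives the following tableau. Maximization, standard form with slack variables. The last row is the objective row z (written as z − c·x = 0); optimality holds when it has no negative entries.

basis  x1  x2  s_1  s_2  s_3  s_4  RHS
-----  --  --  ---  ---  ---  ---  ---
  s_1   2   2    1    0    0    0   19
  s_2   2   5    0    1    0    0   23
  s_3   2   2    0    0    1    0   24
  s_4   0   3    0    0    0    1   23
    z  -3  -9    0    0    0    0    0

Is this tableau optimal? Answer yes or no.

The z-row has a negative entry -9 in column x2, so it is not optimal.

no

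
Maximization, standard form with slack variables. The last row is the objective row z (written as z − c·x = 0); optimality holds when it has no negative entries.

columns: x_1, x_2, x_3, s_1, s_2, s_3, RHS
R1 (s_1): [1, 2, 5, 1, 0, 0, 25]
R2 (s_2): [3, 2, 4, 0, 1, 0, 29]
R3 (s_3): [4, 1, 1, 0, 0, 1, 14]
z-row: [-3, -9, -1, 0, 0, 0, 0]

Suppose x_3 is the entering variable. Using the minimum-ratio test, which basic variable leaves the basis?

Column x_3 entries and ratios — s_1: 25/5 = 5; s_2: 29/4 = 29/4; s_3: 14/1 = 14.
Smallest ratio is 5 in the row of s_1, so s_1 leaves.

s_1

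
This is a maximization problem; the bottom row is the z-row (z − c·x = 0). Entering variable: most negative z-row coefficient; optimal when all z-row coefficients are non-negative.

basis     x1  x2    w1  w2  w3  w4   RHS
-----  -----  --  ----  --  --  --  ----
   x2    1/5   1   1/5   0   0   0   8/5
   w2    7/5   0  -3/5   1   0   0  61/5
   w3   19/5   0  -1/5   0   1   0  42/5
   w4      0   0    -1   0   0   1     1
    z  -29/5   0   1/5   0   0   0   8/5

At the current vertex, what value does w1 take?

w1 is not in the basis, so in the current basic feasible solution w1 = 0.

0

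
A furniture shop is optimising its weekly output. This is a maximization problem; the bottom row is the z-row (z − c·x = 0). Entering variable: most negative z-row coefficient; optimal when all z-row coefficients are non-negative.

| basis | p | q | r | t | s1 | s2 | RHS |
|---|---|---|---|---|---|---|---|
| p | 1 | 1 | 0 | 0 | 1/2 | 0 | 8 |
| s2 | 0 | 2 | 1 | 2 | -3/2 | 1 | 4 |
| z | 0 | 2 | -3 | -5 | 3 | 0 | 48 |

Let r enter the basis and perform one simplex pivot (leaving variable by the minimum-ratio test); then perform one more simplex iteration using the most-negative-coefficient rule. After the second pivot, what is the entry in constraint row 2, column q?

Ratio test on column r — row 1: entry 0 ≤ 0; row 2: 4/1 = 4. Minimum is 4 at row 2 (s2 leaves); pivot element 1.
Divide row 2 by 1; eliminate column r from the other rows.
Second iteration: most negative z-row entry is -3/2 in column s1, so s1 enters.
Ratio test on column s1 — row 1: 8/(1/2) = 16; row 2: entry -3/2 ≤ 0. Minimum is 16 at row 1 (p leaves); pivot element 1/2.
Divide row 1 by 1/2; eliminate column s1 from the other rows.
After both pivots, the entry at constraint row 2, column q is 5.

5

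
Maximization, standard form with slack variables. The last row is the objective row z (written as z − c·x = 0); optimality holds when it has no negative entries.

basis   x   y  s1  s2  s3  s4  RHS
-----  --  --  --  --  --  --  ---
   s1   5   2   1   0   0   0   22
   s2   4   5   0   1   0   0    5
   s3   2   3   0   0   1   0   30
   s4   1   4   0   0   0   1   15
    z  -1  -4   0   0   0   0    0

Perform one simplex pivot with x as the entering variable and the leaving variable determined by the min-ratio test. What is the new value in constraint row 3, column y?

Ratio test on column x — row 1: 22/5 = 22/5; row 2: 5/4 = 5/4; row 3: 30/2 = 15; row 4: 15/1 = 15. Minimum is 5/4 at row 2 (s2 leaves); pivot element 4.
Divide row 2 by 4; eliminate column x from the other rows.
Row 3 update in column y: 3 − 2·(5/4) = 1/2.

1/2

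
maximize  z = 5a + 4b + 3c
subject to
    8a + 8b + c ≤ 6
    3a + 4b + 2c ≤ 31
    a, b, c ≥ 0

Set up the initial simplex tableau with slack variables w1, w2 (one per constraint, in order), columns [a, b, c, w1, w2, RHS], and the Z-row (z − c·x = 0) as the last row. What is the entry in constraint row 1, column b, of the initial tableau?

Constraint 1 has coefficient 8 on b.

8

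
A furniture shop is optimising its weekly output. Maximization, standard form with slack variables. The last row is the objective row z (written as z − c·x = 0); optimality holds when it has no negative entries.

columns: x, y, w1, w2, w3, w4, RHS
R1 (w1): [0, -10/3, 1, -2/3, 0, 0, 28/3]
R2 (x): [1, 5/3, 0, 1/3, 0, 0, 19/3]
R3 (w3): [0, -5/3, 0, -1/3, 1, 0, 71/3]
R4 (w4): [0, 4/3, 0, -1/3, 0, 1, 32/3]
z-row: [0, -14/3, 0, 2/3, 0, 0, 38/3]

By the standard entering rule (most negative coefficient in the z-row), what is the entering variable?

Negative z-row entries: y: -14/3.
The most negative is -14/3 in column y, so y enters.

y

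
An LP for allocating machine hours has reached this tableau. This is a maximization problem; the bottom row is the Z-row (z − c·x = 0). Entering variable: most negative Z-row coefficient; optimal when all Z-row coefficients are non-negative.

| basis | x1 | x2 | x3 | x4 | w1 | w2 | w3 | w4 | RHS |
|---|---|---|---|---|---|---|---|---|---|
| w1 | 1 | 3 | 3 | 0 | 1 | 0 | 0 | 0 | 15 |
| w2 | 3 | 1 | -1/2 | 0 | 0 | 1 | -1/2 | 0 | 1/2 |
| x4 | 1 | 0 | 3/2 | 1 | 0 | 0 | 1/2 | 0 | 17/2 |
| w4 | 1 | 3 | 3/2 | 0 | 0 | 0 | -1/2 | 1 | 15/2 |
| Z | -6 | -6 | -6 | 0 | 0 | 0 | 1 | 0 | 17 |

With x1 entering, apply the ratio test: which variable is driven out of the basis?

w2

Column x1 entries and ratios — w1: 15/1 = 15; w2: (1/2)/3 = 1/6; x4: (17/2)/1 = 17/2; w4: (15/2)/1 = 15/2.
Smallest ratio is 1/6 in the row of w2, so w2 leaves.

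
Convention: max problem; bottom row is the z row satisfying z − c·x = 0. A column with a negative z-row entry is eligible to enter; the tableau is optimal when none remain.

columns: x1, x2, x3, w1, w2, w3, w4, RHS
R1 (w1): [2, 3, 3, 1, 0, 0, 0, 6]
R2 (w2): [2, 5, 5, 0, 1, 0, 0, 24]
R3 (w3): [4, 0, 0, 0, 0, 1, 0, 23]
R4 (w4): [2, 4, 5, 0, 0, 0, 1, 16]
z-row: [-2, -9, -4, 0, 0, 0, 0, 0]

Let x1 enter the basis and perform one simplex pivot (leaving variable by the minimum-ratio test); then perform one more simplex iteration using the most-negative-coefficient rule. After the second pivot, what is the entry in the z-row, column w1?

3

Ratio test on column x1 — row 1: 6/2 = 3; row 2: 24/2 = 12; row 3: 23/4 = 23/4; row 4: 16/2 = 8. Minimum is 3 at row 1 (w1 leaves); pivot element 2.
Divide row 1 by 2; eliminate column x1 from the other rows.
Second iteration: most negative z-row entry is -6 in column x2, so x2 enters.
Ratio test on column x2 — row 1: 3/(3/2) = 2; row 2: 18/2 = 9; row 3: entry -6 ≤ 0; row 4: 10/1 = 10. Minimum is 2 at row 1 (x1 leaves); pivot element 3/2.
Divide row 1 by 3/2; eliminate column x2 from the other rows.
After both pivots, the entry at the z-row, column w1 is 3.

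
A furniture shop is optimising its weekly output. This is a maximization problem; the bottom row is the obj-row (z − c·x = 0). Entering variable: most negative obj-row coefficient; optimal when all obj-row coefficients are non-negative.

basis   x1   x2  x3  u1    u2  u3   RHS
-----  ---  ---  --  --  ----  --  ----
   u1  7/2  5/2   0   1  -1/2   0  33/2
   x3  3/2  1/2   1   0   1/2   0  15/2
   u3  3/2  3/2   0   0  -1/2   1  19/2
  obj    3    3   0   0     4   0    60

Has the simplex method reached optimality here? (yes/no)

yes

Every obj-row coefficient is ≥ 0, so the tableau is optimal.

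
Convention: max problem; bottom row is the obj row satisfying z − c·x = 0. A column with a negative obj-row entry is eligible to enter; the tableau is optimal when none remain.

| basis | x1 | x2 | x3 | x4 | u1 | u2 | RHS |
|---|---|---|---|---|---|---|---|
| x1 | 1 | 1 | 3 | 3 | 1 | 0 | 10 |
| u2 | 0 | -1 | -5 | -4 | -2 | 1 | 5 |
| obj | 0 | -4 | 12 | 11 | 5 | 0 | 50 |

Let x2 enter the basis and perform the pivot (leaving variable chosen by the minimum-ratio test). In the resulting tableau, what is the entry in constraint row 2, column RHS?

15

Ratio test on column x2 — row 1: 10/1 = 10; row 2: entry -1 ≤ 0. Minimum is 10 at row 1 (x1 leaves); pivot element 1.
Divide row 1 by 1; eliminate column x2 from the other rows.
Row 2 update in column RHS: 5 − (-1)·10 = 15.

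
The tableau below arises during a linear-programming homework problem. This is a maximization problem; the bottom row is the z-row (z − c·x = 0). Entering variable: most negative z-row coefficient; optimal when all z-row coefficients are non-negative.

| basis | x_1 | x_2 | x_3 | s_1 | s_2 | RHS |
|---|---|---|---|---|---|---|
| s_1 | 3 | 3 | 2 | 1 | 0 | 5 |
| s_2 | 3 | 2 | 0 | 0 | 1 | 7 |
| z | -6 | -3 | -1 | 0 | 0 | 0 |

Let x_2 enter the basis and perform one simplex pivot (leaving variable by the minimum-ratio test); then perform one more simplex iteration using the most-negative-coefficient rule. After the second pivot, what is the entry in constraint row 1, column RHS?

Ratio test on column x_2 — row 1: 5/3 = 5/3; row 2: 7/2 = 7/2. Minimum is 5/3 at row 1 (s_1 leaves); pivot element 3.
Divide row 1 by 3; eliminate column x_2 from the other rows.
Second iteration: most negative z-row entry is -3 in column x_1, so x_1 enters.
Ratio test on column x_1 — row 1: (5/3)/1 = 5/3; row 2: (11/3)/1 = 11/3. Minimum is 5/3 at row 1 (x_2 leaves); pivot element 1.
Divide row 1 by 1; eliminate column x_1 from the other rows.
After both pivots, the entry at constraint row 1, column RHS is 5/3.

5/3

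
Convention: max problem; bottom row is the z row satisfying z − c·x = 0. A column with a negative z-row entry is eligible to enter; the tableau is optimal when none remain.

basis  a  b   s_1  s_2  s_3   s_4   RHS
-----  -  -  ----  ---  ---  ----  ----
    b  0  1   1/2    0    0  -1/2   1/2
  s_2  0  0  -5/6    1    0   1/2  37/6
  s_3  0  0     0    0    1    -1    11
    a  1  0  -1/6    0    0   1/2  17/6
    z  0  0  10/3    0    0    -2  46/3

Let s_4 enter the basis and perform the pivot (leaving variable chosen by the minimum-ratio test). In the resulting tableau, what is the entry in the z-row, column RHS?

Ratio test on column s_4 — row 1: entry -1/2 ≤ 0; row 2: (37/6)/(1/2) = 37/3; row 3: entry -1 ≤ 0; row 4: (17/6)/(1/2) = 17/3. Minimum is 17/3 at row 4 (a leaves); pivot element 1/2.
Divide row 4 by 1/2; eliminate column s_4 from the other rows.
z-row update in column RHS: 46/3 − (-2)·(17/3) = 80/3.

80/3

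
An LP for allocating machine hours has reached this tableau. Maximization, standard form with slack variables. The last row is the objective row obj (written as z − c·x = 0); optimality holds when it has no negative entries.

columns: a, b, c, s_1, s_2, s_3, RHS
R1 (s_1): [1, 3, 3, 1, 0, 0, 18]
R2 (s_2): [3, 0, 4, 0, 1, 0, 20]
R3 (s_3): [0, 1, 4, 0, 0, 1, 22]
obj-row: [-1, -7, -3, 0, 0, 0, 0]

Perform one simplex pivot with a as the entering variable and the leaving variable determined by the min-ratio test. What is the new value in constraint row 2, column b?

Ratio test on column a — row 1: 18/1 = 18; row 2: 20/3 = 20/3; row 3: entry 0 ≤ 0. Minimum is 20/3 at row 2 (s_2 leaves); pivot element 3.
Divide row 2 by 3; eliminate column a from the other rows.
In the new row 2, the b entry is the old entry divided by the pivot: 0/3 = 0.

0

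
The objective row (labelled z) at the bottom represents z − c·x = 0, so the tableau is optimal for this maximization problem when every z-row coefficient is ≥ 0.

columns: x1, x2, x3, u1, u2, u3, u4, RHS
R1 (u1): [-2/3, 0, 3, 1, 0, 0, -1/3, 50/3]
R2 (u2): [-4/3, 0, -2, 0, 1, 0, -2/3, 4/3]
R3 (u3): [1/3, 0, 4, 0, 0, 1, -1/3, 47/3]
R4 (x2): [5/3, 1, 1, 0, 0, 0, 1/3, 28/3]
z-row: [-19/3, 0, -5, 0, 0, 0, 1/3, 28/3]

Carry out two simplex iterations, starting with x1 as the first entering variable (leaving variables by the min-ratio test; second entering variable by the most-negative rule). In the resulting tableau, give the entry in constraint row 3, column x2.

Ratio test on column x1 — row 1: entry -2/3 ≤ 0; row 2: entry -4/3 ≤ 0; row 3: (47/3)/(1/3) = 47; row 4: (28/3)/(5/3) = 28/5. Minimum is 28/5 at row 4 (x2 leaves); pivot element 5/3.
Divide row 4 by 5/3; eliminate column x1 from the other rows.
Second iteration: most negative z-row entry is -6/5 in column x3, so x3 enters.
Ratio test on column x3 — row 1: (102/5)/(17/5) = 6; row 2: entry -6/5 ≤ 0; row 3: (69/5)/(19/5) = 69/19; row 4: (28/5)/(3/5) = 28/3. Minimum is 69/19 at row 3 (u3 leaves); pivot element 19/5.
Divide row 3 by 19/5; eliminate column x3 from the other rows.
After both pivots, the entry at constraint row 3, column x2 is -1/19.

-1/19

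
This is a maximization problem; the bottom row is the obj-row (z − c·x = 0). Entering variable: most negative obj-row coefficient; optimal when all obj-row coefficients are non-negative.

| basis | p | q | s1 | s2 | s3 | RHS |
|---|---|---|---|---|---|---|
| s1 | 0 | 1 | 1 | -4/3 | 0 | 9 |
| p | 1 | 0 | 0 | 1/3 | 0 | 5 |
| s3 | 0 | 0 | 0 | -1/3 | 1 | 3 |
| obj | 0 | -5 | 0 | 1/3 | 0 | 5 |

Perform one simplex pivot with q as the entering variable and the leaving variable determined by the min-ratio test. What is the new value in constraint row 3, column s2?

Ratio test on column q — row 1: 9/1 = 9; row 2: entry 0 ≤ 0; row 3: entry 0 ≤ 0. Minimum is 9 at row 1 (s1 leaves); pivot element 1.
Divide row 1 by 1; eliminate column q from the other rows.
Row 3 update in column s2: -1/3 − 0·(-4/3) = -1/3.

-1/3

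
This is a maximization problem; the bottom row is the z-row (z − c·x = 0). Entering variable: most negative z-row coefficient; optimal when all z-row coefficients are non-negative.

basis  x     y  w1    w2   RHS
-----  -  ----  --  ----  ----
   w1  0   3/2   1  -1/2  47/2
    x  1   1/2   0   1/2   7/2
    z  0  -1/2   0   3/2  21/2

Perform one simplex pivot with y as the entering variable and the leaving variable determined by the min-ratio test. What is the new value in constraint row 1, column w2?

-2

Ratio test on column y — row 1: (47/2)/(3/2) = 47/3; row 2: (7/2)/(1/2) = 7. Minimum is 7 at row 2 (x leaves); pivot element 1/2.
Divide row 2 by 1/2; eliminate column y from the other rows.
Row 1 update in column w2: -1/2 − (3/2)·1 = -2.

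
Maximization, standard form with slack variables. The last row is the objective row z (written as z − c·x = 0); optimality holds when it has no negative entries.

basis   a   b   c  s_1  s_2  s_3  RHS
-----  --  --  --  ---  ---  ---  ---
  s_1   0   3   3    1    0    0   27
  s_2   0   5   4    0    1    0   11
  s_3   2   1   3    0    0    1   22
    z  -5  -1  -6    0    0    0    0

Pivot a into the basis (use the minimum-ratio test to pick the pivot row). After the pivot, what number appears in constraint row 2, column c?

4

Ratio test on column a — row 1: entry 0 ≤ 0; row 2: entry 0 ≤ 0; row 3: 22/2 = 11. Minimum is 11 at row 3 (s_3 leaves); pivot element 2.
Divide row 3 by 2; eliminate column a from the other rows.
Row 2 update in column c: 4 − 0·(3/2) = 4.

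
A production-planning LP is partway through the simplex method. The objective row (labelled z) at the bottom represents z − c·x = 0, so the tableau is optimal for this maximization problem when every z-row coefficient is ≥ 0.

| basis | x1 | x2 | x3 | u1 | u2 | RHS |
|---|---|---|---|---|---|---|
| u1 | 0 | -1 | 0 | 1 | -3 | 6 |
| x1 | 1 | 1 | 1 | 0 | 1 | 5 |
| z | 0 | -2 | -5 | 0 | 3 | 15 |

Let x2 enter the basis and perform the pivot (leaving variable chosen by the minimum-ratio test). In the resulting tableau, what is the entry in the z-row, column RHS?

25

Ratio test on column x2 — row 1: entry -1 ≤ 0; row 2: 5/1 = 5. Minimum is 5 at row 2 (x1 leaves); pivot element 1.
Divide row 2 by 1; eliminate column x2 from the other rows.
z-row update in column RHS: 15 − (-2)·5 = 25.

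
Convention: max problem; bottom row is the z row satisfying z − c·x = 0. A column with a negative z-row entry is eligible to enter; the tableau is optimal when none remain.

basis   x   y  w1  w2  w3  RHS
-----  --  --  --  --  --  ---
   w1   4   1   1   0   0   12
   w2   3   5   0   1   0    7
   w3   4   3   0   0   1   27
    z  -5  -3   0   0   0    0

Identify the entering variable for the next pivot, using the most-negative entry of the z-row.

Negative z-row entries: x: -5, y: -3.
The most negative is -5 in column x, so x enters.

x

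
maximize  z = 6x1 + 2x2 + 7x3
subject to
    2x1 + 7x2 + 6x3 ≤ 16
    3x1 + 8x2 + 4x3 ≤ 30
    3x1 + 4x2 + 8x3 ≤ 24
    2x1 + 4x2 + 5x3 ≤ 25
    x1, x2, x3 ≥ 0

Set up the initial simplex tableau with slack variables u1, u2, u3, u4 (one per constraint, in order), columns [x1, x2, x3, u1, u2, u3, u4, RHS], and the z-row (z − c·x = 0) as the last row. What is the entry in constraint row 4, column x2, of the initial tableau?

Constraint 4 has coefficient 4 on x2.

4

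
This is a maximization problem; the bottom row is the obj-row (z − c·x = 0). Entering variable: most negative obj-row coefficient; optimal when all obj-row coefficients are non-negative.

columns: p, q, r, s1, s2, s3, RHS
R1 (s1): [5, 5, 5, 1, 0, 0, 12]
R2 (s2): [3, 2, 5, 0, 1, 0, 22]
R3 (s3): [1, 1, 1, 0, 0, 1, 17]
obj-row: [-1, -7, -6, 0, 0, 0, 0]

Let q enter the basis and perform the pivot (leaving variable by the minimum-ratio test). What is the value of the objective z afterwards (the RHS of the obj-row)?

Ratio test on column q — row 1: 12/5 = 12/5; row 2: 22/2 = 11; row 3: 17/1 = 17. Minimum is 12/5 at row 1 (s1 leaves); pivot element 5.
Pivot on row 1; the obj-row RHS becomes 0 − (-7)·(12/5) = 84/5.

84/5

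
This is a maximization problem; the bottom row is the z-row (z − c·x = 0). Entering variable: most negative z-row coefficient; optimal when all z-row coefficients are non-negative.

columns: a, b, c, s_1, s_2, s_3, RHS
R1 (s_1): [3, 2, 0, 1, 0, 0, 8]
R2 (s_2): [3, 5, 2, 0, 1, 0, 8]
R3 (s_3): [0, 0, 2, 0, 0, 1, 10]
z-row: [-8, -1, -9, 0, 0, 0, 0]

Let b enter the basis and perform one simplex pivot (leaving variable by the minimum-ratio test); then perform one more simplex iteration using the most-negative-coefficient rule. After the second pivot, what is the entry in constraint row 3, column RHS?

Ratio test on column b — row 1: 8/2 = 4; row 2: 8/5 = 8/5; row 3: entry 0 ≤ 0. Minimum is 8/5 at row 2 (s_2 leaves); pivot element 5.
Divide row 2 by 5; eliminate column b from the other rows.
Second iteration: most negative z-row entry is -43/5 in column c, so c enters.
Ratio test on column c — row 1: entry -4/5 ≤ 0; row 2: (8/5)/(2/5) = 4; row 3: 10/2 = 5. Minimum is 4 at row 2 (b leaves); pivot element 2/5.
Divide row 2 by 2/5; eliminate column c from the other rows.
After both pivots, the entry at constraint row 3, column RHS is 2.

2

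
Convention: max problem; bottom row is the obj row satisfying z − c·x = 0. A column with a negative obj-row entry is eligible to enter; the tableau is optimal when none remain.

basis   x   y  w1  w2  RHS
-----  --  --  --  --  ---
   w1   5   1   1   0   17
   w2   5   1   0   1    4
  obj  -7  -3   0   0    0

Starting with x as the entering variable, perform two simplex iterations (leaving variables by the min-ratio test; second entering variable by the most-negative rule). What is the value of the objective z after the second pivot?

Ratio test on column x — row 1: 17/5 = 17/5; row 2: 4/5 = 4/5. Minimum is 4/5 at row 2 (w2 leaves); pivot element 5.
Pivot on row 2; the obj-row RHS becomes 0 − (-7)·(4/5) = 28/5.
Next entering variable (most negative obj-row entry -8/5): y.
Ratio test on column y — row 1: entry 0 ≤ 0; row 2: (4/5)/(1/5) = 4. Minimum is 4 at row 2 (x leaves); pivot element 1/5.
After the second pivot the obj-row RHS is 28/5 − (-8/5)·4 = 12.

12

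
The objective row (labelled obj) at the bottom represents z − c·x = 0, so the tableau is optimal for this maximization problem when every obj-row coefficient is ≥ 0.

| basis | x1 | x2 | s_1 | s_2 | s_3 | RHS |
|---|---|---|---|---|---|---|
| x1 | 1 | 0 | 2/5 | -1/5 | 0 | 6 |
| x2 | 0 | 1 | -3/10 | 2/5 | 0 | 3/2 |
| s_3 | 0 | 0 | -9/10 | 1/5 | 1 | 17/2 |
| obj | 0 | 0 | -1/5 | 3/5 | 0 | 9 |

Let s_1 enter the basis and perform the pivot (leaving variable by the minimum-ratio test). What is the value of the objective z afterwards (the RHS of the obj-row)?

Ratio test on column s_1 — row 1: 6/(2/5) = 15; row 2: entry -3/10 ≤ 0; row 3: entry -9/10 ≤ 0. Minimum is 15 at row 1 (x1 leaves); pivot element 2/5.
Pivot on row 1; the obj-row RHS becomes 9 − (-1/5)·15 = 12.

12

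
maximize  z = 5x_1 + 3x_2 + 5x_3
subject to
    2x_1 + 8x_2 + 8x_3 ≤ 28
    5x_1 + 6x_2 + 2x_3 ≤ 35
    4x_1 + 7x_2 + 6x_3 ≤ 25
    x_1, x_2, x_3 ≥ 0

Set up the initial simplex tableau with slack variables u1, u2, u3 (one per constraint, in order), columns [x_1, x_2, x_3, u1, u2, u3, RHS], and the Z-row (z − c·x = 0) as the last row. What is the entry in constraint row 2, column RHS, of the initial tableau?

The RHS of constraint 2 is b_2 = 35.

35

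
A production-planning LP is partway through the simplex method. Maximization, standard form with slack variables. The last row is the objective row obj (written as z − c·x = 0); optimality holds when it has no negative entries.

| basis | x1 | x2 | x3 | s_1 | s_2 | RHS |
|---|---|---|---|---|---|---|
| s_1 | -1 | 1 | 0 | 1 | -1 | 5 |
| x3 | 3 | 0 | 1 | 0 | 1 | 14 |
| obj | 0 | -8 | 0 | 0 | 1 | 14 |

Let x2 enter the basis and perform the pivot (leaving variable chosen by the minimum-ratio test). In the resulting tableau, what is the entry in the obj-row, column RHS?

Ratio test on column x2 — row 1: 5/1 = 5; row 2: entry 0 ≤ 0. Minimum is 5 at row 1 (s_1 leaves); pivot element 1.
Divide row 1 by 1; eliminate column x2 from the other rows.
obj-row update in column RHS: 14 − (-8)·5 = 54.

54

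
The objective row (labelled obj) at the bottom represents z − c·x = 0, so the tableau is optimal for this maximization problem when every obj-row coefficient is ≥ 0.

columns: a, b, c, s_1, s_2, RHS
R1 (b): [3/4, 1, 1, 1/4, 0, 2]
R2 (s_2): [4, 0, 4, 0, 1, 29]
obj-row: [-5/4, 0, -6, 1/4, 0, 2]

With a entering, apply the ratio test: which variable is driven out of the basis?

b

Column a entries and ratios — b: 2/(3/4) = 8/3; s_2: 29/4 = 29/4.
Smallest ratio is 8/3 in the row of b, so b leaves.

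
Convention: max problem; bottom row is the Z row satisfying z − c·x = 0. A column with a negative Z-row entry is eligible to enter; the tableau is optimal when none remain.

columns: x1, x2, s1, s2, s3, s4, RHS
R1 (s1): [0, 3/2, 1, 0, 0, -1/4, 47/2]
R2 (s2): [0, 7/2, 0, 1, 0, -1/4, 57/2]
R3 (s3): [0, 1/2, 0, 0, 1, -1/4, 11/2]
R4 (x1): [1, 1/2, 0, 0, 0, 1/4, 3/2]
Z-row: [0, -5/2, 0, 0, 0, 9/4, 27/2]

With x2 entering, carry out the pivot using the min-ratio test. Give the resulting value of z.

21

Ratio test on column x2 — row 1: (47/2)/(3/2) = 47/3; row 2: (57/2)/(7/2) = 57/7; row 3: (11/2)/(1/2) = 11; row 4: (3/2)/(1/2) = 3. Minimum is 3 at row 4 (x1 leaves); pivot element 1/2.
Pivot on row 4; the Z-row RHS becomes 27/2 − (-5/2)·3 = 21.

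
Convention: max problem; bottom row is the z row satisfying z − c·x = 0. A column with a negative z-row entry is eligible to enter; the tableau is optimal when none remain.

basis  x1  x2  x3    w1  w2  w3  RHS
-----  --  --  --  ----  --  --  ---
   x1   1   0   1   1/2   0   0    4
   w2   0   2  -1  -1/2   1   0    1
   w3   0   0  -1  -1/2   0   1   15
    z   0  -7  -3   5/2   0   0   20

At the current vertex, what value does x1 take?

4

x1 is basic (row 1); its value is the RHS of that row, 4.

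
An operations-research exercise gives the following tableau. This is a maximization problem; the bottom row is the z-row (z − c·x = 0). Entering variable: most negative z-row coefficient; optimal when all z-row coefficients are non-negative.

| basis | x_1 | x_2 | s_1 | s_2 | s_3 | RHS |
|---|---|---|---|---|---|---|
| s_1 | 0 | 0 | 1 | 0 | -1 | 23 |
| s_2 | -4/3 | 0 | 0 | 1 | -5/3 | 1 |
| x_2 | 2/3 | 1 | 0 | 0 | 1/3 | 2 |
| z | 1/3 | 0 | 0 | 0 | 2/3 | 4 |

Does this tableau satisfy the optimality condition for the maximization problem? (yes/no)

yes

Every z-row coefficient is ≥ 0, so the tableau is optimal.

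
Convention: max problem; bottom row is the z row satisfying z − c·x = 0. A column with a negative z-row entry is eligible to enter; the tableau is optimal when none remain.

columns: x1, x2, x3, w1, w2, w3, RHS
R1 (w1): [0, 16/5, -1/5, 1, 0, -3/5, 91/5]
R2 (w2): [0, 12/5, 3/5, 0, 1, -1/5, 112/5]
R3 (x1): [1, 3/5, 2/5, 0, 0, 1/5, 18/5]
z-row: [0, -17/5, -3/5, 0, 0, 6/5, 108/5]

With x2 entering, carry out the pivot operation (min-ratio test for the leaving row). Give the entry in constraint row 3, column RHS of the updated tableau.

Ratio test on column x2 — row 1: (91/5)/(16/5) = 91/16; row 2: (112/5)/(12/5) = 28/3; row 3: (18/5)/(3/5) = 6. Minimum is 91/16 at row 1 (w1 leaves); pivot element 16/5.
Divide row 1 by 16/5; eliminate column x2 from the other rows.
Row 3 update in column RHS: 18/5 − (3/5)·(91/16) = 3/16.

3/16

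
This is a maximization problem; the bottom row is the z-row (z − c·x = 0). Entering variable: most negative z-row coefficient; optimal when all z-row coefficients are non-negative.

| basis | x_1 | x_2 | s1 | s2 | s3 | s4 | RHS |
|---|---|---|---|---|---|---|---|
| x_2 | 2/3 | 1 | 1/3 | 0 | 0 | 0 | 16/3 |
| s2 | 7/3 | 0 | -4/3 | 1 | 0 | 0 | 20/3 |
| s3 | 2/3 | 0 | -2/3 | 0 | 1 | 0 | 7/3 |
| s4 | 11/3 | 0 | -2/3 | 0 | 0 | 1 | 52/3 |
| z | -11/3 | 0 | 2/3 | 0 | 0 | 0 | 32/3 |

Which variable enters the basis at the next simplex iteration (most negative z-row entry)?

Negative z-row entries: x_1: -11/3.
The most negative is -11/3 in column x_1, so x_1 enters.

x_1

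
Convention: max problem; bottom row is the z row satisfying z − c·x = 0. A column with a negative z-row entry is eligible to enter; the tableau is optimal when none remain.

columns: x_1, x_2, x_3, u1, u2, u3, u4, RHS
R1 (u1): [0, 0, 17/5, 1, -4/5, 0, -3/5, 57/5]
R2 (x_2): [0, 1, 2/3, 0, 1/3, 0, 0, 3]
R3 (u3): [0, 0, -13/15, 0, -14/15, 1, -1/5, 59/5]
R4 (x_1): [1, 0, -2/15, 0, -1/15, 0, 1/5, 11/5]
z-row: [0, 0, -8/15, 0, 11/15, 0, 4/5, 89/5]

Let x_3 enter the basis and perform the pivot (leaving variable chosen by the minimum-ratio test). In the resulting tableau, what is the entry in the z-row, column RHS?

333/17

Ratio test on column x_3 — row 1: (57/5)/(17/5) = 57/17; row 2: 3/(2/3) = 9/2; row 3: entry -13/15 ≤ 0; row 4: entry -2/15 ≤ 0. Minimum is 57/17 at row 1 (u1 leaves); pivot element 17/5.
Divide row 1 by 17/5; eliminate column x_3 from the other rows.
z-row update in column RHS: 89/5 − (-8/15)·(57/17) = 333/17.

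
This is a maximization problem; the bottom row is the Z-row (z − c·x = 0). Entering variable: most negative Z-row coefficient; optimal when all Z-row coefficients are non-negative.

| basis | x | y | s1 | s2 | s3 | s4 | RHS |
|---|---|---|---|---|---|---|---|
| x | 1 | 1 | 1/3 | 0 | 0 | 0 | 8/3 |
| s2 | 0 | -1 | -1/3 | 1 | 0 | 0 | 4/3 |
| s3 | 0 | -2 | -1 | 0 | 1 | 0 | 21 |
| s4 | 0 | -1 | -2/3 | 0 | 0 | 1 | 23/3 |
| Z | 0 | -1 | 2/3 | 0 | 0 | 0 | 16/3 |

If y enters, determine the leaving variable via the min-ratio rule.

x

Column y entries and ratios — x: (8/3)/1 = 8/3; s2: -1 ≤ 0, skip; s3: -2 ≤ 0, skip; s4: -1 ≤ 0, skip.
Smallest ratio is 8/3 in the row of x, so x leaves.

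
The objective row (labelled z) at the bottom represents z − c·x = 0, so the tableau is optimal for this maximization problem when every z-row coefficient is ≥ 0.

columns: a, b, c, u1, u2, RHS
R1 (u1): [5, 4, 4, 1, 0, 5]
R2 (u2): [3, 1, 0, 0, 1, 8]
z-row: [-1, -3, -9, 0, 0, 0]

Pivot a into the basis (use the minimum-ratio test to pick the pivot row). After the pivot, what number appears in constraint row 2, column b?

-7/5

Ratio test on column a — row 1: 5/5 = 1; row 2: 8/3 = 8/3. Minimum is 1 at row 1 (u1 leaves); pivot element 5.
Divide row 1 by 5; eliminate column a from the other rows.
Row 2 update in column b: 1 − 3·(4/5) = -7/5.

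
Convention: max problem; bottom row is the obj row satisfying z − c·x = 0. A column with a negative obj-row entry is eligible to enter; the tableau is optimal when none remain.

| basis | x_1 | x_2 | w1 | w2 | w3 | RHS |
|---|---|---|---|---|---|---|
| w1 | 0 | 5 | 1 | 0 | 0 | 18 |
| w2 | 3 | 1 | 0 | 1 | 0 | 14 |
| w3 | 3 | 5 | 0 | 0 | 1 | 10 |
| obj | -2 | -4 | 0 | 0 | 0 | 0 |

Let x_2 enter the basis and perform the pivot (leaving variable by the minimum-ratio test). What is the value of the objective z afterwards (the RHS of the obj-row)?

8

Ratio test on column x_2 — row 1: 18/5 = 18/5; row 2: 14/1 = 14; row 3: 10/5 = 2. Minimum is 2 at row 3 (w3 leaves); pivot element 5.
Pivot on row 3; the obj-row RHS becomes 0 − (-4)·2 = 8.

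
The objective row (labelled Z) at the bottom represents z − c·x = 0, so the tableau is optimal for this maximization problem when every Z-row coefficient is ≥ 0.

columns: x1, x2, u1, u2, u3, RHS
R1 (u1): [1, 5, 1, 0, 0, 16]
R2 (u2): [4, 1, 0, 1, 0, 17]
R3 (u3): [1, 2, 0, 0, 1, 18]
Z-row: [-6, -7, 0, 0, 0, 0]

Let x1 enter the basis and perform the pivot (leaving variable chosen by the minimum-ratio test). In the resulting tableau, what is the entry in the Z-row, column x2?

-11/2

Ratio test on column x1 — row 1: 16/1 = 16; row 2: 17/4 = 17/4; row 3: 18/1 = 18. Minimum is 17/4 at row 2 (u2 leaves); pivot element 4.
Divide row 2 by 4; eliminate column x1 from the other rows.
Z-row update in column x2: -7 − (-6)·(1/4) = -11/2.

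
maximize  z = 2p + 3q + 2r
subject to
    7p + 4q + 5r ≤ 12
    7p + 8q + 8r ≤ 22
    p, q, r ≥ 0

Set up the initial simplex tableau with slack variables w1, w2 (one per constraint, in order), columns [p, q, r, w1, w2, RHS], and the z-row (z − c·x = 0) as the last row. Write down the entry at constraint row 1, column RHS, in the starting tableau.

12

The RHS of constraint 1 is b_1 = 12.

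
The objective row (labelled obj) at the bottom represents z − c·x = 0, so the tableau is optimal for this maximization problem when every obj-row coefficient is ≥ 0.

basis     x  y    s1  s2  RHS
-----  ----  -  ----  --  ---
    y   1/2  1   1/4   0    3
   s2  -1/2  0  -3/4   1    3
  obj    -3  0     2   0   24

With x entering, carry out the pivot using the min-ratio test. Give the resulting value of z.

Ratio test on column x — row 1: 3/(1/2) = 6; row 2: entry -1/2 ≤ 0. Minimum is 6 at row 1 (y leaves); pivot element 1/2.
Pivot on row 1; the obj-row RHS becomes 24 − (-3)·6 = 42.

42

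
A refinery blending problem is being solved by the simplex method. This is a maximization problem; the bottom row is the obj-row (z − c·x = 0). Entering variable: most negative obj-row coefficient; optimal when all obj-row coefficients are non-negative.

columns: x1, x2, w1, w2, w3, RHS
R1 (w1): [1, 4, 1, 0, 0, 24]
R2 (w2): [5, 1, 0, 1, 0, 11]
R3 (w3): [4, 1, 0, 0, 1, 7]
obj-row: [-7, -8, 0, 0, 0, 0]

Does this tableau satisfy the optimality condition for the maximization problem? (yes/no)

no

The obj-row has a negative entry -8 in column x2, so it is not optimal.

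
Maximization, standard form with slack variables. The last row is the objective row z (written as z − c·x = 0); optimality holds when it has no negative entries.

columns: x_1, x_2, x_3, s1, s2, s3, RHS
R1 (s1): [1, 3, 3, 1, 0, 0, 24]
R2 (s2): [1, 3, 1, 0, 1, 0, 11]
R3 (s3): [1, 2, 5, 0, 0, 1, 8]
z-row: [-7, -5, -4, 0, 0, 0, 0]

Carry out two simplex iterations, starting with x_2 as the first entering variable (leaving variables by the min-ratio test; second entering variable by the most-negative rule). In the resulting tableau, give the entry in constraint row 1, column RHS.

13

Ratio test on column x_2 — row 1: 24/3 = 8; row 2: 11/3 = 11/3; row 3: 8/2 = 4. Minimum is 11/3 at row 2 (s2 leaves); pivot element 3.
Divide row 2 by 3; eliminate column x_2 from the other rows.
Second iteration: most negative z-row entry is -16/3 in column x_1, so x_1 enters.
Ratio test on column x_1 — row 1: entry 0 ≤ 0; row 2: (11/3)/(1/3) = 11; row 3: (2/3)/(1/3) = 2. Minimum is 2 at row 3 (s3 leaves); pivot element 1/3.
Divide row 3 by 1/3; eliminate column x_1 from the other rows.
After both pivots, the entry at constraint row 1, column RHS is 13.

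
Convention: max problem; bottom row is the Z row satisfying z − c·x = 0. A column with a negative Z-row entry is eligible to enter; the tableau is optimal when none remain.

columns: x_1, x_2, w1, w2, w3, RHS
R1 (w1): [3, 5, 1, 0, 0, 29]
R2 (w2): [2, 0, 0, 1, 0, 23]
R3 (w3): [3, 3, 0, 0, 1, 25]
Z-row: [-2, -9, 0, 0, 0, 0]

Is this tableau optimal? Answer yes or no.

no

The Z-row has a negative entry -9 in column x_2, so it is not optimal.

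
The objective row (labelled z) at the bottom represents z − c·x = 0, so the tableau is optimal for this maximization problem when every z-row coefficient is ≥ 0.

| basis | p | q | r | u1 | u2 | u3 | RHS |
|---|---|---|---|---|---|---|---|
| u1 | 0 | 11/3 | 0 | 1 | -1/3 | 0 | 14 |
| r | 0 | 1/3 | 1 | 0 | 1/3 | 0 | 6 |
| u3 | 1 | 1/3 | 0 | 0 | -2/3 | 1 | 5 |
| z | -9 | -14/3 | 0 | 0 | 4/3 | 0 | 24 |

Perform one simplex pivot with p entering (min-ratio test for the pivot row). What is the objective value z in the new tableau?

Ratio test on column p — row 1: entry 0 ≤ 0; row 2: entry 0 ≤ 0; row 3: 5/1 = 5. Minimum is 5 at row 3 (u3 leaves); pivot element 1.
Pivot on row 3; the z-row RHS becomes 24 − (-9)·5 = 69.

69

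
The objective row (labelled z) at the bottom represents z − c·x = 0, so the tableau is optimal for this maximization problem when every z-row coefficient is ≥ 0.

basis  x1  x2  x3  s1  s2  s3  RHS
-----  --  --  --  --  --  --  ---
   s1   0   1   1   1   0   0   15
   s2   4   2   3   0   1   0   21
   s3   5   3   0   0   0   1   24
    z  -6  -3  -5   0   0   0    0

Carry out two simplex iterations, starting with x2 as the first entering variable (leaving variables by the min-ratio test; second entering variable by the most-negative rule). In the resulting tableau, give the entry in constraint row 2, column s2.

1/3

Ratio test on column x2 — row 1: 15/1 = 15; row 2: 21/2 = 21/2; row 3: 24/3 = 8. Minimum is 8 at row 3 (s3 leaves); pivot element 3.
Divide row 3 by 3; eliminate column x2 from the other rows.
Second iteration: most negative z-row entry is -5 in column x3, so x3 enters.
Ratio test on column x3 — row 1: 7/1 = 7; row 2: 5/3 = 5/3; row 3: entry 0 ≤ 0. Minimum is 5/3 at row 2 (s2 leaves); pivot element 3.
Divide row 2 by 3; eliminate column x3 from the other rows.
After both pivots, the entry at constraint row 2, column s2 is 1/3.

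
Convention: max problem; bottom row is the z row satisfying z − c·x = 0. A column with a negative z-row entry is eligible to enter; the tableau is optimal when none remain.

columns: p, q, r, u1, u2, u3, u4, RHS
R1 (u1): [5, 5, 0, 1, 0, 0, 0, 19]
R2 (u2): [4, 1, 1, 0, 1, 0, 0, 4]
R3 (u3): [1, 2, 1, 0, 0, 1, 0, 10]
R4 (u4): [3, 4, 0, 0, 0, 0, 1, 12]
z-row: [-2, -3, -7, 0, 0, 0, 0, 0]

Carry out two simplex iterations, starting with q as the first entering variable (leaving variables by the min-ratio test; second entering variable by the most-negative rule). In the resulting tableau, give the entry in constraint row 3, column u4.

Ratio test on column q — row 1: 19/5 = 19/5; row 2: 4/1 = 4; row 3: 10/2 = 5; row 4: 12/4 = 3. Minimum is 3 at row 4 (u4 leaves); pivot element 4.
Divide row 4 by 4; eliminate column q from the other rows.
Second iteration: most negative z-row entry is -7 in column r, so r enters.
Ratio test on column r — row 1: entry 0 ≤ 0; row 2: 1/1 = 1; row 3: 4/1 = 4; row 4: entry 0 ≤ 0. Minimum is 1 at row 2 (u2 leaves); pivot element 1.
Divide row 2 by 1; eliminate column r from the other rows.
After both pivots, the entry at constraint row 3, column u4 is -1/4.

-1/4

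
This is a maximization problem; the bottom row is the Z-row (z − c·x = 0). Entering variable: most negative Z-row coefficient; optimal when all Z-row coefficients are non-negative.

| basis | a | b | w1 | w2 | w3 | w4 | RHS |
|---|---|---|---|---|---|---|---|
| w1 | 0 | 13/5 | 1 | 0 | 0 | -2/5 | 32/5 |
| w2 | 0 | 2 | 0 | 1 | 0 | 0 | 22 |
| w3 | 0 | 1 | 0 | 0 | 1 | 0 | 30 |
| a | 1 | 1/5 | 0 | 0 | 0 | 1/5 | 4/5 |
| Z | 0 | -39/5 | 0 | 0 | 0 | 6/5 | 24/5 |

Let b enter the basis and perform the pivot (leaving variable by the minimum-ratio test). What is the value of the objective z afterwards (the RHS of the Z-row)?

Ratio test on column b — row 1: (32/5)/(13/5) = 32/13; row 2: 22/2 = 11; row 3: 30/1 = 30; row 4: (4/5)/(1/5) = 4. Minimum is 32/13 at row 1 (w1 leaves); pivot element 13/5.
Pivot on row 1; the Z-row RHS becomes 24/5 − (-39/5)·(32/13) = 24.

24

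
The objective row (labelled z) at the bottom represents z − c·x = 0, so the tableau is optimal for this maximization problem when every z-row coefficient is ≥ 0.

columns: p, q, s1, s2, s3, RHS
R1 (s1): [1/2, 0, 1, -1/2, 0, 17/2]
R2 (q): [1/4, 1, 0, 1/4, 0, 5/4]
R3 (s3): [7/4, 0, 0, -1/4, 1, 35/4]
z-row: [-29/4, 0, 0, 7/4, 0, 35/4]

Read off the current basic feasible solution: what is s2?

0

s2 is not in the basis, so in the current basic feasible solution s2 = 0.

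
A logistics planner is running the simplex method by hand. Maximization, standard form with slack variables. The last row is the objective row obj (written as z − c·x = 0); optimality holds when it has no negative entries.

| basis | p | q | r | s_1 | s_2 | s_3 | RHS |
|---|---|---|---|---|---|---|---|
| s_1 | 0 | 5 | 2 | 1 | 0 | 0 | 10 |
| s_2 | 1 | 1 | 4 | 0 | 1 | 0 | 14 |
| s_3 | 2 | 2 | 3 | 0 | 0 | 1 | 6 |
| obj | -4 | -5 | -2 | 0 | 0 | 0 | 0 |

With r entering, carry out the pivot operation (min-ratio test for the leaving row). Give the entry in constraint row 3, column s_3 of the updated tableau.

Ratio test on column r — row 1: 10/2 = 5; row 2: 14/4 = 7/2; row 3: 6/3 = 2. Minimum is 2 at row 3 (s_3 leaves); pivot element 3.
Divide row 3 by 3; eliminate column r from the other rows.
In the new row 3, the s_3 entry is the old entry divided by the pivot: 1/3 = 1/3.

1/3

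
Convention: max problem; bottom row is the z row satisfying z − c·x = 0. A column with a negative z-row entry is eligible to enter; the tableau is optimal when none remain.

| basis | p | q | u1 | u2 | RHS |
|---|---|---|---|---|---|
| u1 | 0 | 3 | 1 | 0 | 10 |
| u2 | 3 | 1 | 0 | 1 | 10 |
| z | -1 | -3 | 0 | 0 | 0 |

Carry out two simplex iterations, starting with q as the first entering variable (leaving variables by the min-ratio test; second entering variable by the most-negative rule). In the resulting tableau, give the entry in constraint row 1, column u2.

0

Ratio test on column q — row 1: 10/3 = 10/3; row 2: 10/1 = 10. Minimum is 10/3 at row 1 (u1 leaves); pivot element 3.
Divide row 1 by 3; eliminate column q from the other rows.
Second iteration: most negative z-row entry is -1 in column p, so p enters.
Ratio test on column p — row 1: entry 0 ≤ 0; row 2: (20/3)/3 = 20/9. Minimum is 20/9 at row 2 (u2 leaves); pivot element 3.
Divide row 2 by 3; eliminate column p from the other rows.
After both pivots, the entry at constraint row 1, column u2 is 0.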